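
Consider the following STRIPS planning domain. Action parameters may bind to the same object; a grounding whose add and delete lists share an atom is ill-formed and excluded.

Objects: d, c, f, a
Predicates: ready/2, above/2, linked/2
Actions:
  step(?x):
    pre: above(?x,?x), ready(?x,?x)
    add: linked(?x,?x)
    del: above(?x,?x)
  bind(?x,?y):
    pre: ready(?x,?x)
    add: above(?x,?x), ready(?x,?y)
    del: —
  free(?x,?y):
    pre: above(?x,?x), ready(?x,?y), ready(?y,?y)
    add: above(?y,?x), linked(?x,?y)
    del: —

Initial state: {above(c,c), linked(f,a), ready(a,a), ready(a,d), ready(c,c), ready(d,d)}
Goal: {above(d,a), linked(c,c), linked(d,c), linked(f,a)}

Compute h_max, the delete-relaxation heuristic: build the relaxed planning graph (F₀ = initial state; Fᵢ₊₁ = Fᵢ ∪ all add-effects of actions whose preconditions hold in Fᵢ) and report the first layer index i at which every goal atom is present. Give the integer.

2

F0 = init (6 atoms)
F1 = F0 ∪ {above(a,a), above(d,d), linked(c,c), ready(a,c), ready(a,f), ready(c,a), ready(c,d), ready(c,f), ready(d,a), ready(d,c), ready(d,f)}  (17 atoms)
F2 = F1 ∪ {above(a,c), above(a,d), above(c,a), above(c,d), above(d,a), above(d,c), linked(a,a), linked(a,c), linked(a,d), linked(c,a), linked(c,d), linked(d,a), linked(d,c), linked(d,d)}  (31 atoms)
goal ⊆ F2  ⇒  h_max = 2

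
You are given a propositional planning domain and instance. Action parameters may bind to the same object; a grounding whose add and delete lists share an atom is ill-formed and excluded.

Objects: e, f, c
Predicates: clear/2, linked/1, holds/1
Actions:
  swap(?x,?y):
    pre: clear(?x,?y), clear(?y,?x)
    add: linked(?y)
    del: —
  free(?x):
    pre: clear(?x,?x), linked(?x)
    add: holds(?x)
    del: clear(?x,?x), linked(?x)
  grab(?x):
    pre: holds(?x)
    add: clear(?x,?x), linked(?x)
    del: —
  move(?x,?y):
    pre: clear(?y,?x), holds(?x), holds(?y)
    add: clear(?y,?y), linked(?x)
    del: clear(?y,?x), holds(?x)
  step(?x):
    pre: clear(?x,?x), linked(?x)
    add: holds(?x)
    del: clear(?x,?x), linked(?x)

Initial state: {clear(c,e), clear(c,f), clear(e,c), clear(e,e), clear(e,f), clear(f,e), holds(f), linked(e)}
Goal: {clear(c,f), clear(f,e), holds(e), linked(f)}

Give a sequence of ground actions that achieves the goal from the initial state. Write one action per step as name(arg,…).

swap(e,f); free(e)

1. swap(e,f)  →  {clear(c,e), clear(c,f), clear(e,c), clear(e,e), clear(e,f), clear(f,e), holds(f), linked(e), linked(f)}
2. free(e)  →  {clear(c,e), clear(c,f), clear(e,c), clear(e,f), clear(f,e), holds(e), holds(f), linked(f)}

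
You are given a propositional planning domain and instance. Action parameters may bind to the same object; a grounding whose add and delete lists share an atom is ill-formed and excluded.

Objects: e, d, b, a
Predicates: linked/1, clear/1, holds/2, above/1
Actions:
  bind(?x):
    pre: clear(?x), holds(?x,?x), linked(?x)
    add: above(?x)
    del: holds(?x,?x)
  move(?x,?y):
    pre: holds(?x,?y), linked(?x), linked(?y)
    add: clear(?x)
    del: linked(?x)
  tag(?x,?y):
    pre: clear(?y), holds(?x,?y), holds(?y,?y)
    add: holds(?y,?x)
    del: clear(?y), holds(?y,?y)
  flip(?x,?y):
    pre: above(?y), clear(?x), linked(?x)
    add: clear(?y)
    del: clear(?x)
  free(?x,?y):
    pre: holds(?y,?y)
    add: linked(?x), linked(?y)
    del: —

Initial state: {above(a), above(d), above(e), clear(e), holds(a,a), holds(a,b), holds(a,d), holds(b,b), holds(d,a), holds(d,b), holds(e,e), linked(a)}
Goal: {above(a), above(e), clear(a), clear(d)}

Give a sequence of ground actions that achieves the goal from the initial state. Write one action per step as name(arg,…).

1. move(a,a)  →  {above(a), above(d), above(e), clear(a), clear(e), holds(a,a), holds(a,b), holds(a,d), holds(b,b), holds(d,a), holds(d,b), holds(e,e)}
2. free(e,e)  →  {above(a), above(d), above(e), clear(a), clear(e), holds(a,a), holds(a,b), holds(a,d), holds(b,b), holds(d,a), holds(d,b), holds(e,e), linked(e)}
3. flip(e,d)  →  {above(a), above(d), above(e), clear(a), clear(d), holds(a,a), holds(a,b), holds(a,d), holds(b,b), holds(d,a), holds(d,b), holds(e,e), linked(e)}

move(a,a); free(e,e); flip(e,d)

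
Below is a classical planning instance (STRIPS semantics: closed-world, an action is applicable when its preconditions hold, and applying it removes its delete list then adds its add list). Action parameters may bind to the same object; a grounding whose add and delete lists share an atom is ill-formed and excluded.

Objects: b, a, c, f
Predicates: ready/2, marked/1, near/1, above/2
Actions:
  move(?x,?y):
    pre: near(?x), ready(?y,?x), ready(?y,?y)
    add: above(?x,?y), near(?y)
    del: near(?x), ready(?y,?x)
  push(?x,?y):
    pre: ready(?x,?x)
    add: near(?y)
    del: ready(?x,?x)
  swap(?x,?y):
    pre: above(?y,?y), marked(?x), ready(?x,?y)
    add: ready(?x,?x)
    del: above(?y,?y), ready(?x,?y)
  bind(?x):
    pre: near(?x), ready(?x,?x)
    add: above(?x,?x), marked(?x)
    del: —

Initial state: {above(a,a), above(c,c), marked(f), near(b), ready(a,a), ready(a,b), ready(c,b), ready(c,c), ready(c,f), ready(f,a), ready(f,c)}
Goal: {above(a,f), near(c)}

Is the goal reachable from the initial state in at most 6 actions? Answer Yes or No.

Yes

1. move(b,a)  →  {above(a,a), above(b,a), above(c,c), marked(f), near(a), ready(a,a), ready(c,b), ready(c,c), ready(c,f), ready(f,a), ready(f,c)}
2. push(a,c)  →  {above(a,a), above(b,a), above(c,c), marked(f), near(a), near(c), ready(c,b), ready(c,c), ready(c,f), ready(f,a), ready(f,c)}
3. swap(f,c)  →  {above(a,a), above(b,a), marked(f), near(a), near(c), ready(c,b), ready(c,c), ready(c,f), ready(f,a), ready(f,f)}
4. move(a,f)  →  {above(a,a), above(a,f), above(b,a), marked(f), near(c), near(f), ready(c,b), ready(c,c), ready(c,f), ready(f,f)}
optimal plan length = 4; 4 ≤ 6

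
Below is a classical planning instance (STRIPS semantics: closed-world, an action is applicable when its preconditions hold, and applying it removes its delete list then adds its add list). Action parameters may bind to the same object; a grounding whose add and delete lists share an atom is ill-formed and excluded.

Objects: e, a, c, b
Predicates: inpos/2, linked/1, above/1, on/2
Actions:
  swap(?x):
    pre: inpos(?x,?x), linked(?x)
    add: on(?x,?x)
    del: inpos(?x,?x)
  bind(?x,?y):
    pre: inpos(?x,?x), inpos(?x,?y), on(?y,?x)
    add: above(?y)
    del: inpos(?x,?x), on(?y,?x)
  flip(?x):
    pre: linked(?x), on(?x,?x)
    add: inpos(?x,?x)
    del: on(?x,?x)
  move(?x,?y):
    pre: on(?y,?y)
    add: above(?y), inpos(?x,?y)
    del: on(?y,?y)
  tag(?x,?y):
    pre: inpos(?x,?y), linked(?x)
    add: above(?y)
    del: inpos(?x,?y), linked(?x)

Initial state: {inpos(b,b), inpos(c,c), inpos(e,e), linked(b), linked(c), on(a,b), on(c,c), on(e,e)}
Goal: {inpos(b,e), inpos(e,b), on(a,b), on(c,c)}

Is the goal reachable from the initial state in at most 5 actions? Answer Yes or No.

1. swap(b)  →  {inpos(c,c), inpos(e,e), linked(b), linked(c), on(a,b), on(b,b), on(c,c), on(e,e)}
2. move(e,b)  →  {above(b), inpos(c,c), inpos(e,b), inpos(e,e), linked(b), linked(c), on(a,b), on(c,c), on(e,e)}
3. move(b,e)  →  {above(b), above(e), inpos(b,e), inpos(c,c), inpos(e,b), inpos(e,e), linked(b), linked(c), on(a,b), on(c,c)}
optimal plan length = 3; 3 ≤ 5

Yes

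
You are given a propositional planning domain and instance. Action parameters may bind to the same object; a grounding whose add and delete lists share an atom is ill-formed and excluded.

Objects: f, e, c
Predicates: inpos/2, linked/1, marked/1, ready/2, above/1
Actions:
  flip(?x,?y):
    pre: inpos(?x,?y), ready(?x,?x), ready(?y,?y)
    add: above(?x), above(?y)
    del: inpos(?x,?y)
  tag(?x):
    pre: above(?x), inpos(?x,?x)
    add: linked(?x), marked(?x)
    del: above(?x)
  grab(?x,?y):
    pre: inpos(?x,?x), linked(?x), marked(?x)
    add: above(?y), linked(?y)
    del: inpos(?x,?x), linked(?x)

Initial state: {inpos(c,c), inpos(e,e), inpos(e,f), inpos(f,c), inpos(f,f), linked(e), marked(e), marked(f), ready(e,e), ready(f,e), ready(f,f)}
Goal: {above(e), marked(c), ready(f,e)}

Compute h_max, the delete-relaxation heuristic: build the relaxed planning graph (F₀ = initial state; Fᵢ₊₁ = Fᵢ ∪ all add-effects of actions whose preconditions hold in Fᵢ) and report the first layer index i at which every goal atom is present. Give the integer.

2

F0 = init (11 atoms)
F1 = F0 ∪ {above(c), above(e), above(f), linked(c), linked(f)}  (16 atoms)
F2 = F1 ∪ {marked(c)}  (17 atoms)
goal ⊆ F2  ⇒  h_max = 2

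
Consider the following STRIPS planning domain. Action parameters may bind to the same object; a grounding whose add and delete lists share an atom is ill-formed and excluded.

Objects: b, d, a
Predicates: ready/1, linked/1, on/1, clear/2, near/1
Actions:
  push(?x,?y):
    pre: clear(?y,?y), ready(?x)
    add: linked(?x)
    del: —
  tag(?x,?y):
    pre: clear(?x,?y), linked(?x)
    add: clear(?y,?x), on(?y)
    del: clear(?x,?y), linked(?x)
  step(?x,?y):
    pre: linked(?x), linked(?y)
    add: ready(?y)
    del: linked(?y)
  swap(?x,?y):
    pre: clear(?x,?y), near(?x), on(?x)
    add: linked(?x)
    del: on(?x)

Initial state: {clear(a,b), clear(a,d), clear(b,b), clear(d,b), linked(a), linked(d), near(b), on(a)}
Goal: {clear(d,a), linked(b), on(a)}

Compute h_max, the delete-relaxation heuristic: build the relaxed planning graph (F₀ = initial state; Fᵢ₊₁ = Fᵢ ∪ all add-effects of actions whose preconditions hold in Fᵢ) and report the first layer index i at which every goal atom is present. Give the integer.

F0 = init (8 atoms)
F1 = F0 ∪ {clear(b,a), clear(b,d), clear(d,a), on(b), on(d), ready(a), ready(d)}  (15 atoms)
F2 = F1 ∪ {linked(b)}  (16 atoms)
goal ⊆ F2  ⇒  h_max = 2

2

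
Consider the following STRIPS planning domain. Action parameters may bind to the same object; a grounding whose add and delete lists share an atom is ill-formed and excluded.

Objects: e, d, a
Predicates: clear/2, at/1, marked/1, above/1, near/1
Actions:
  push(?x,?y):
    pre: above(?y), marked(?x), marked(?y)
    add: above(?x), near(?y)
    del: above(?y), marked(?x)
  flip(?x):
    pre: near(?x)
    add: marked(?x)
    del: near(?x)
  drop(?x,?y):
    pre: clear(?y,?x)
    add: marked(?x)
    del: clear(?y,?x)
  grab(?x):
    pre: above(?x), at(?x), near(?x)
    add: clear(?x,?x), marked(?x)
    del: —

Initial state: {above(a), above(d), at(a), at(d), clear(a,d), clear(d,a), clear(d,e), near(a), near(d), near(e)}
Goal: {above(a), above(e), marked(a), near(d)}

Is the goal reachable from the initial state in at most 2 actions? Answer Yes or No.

1. flip(e)  →  {above(a), above(d), at(a), at(d), clear(a,d), clear(d,a), clear(d,e), marked(e), near(a), near(d)}
2. flip(d)  →  {above(a), above(d), at(a), at(d), clear(a,d), clear(d,a), clear(d,e), marked(d), marked(e), near(a)}
3. push(e,d)  →  {above(a), above(e), at(a), at(d), clear(a,d), clear(d,a), clear(d,e), marked(d), near(a), near(d)}
4. flip(a)  →  {above(a), above(e), at(a), at(d), clear(a,d), clear(d,a), clear(d,e), marked(a), marked(d), near(d)}
optimal plan length = 4; 4 > 2

No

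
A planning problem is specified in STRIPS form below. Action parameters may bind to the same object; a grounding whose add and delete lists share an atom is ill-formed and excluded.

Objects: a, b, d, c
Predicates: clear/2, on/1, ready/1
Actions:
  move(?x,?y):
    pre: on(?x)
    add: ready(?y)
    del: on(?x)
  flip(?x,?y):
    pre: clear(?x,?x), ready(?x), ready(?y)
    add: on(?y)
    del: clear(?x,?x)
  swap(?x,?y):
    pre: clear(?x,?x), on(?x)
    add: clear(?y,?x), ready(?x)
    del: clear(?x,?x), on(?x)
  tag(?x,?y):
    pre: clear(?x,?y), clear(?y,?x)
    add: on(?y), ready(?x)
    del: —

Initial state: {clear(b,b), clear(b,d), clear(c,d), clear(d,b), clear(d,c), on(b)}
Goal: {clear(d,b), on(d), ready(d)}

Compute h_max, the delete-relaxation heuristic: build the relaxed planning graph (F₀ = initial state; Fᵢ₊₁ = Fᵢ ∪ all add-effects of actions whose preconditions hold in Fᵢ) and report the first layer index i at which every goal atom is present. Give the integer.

1

F0 = init (6 atoms)
F1 = F0 ∪ {clear(a,b), clear(c,b), on(c), on(d), ready(a), ready(b), ready(c), ready(d)}  (14 atoms)
goal ⊆ F1  ⇒  h_max = 1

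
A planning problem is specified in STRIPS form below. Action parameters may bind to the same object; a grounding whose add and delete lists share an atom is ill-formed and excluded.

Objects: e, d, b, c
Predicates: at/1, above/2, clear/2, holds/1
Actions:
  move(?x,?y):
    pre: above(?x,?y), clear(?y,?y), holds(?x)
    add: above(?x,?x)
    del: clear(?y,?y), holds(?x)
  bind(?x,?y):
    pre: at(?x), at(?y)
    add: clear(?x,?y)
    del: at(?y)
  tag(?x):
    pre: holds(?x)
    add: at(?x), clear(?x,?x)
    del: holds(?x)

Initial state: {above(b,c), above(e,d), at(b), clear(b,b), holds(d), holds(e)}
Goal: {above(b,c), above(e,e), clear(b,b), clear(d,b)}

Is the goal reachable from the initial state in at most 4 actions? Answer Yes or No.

1. tag(d)  →  {above(b,c), above(e,d), at(b), at(d), clear(b,b), clear(d,d), holds(e)}
2. move(e,d)  →  {above(b,c), above(e,d), above(e,e), at(b), at(d), clear(b,b)}
3. bind(d,b)  →  {above(b,c), above(e,d), above(e,e), at(d), clear(b,b), clear(d,b)}
optimal plan length = 3; 3 ≤ 4

Yes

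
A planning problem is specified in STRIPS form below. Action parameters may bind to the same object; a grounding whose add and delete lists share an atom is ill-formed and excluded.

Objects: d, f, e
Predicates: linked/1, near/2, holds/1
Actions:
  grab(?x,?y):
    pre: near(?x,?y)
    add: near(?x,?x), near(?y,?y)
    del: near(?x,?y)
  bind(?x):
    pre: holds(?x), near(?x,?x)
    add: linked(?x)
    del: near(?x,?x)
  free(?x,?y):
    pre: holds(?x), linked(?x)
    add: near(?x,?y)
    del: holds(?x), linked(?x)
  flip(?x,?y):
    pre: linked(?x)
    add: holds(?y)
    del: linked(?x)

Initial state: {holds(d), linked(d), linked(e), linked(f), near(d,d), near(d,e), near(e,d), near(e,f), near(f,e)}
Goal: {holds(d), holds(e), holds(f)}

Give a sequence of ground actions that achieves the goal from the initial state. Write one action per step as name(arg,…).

1. flip(d,f)  →  {holds(d), holds(f), linked(e), linked(f), near(d,d), near(d,e), near(e,d), near(e,f), near(f,e)}
2. flip(f,e)  →  {holds(d), holds(e), holds(f), linked(e), near(d,d), near(d,e), near(e,d), near(e,f), near(f,e)}

flip(d,f); flip(f,e)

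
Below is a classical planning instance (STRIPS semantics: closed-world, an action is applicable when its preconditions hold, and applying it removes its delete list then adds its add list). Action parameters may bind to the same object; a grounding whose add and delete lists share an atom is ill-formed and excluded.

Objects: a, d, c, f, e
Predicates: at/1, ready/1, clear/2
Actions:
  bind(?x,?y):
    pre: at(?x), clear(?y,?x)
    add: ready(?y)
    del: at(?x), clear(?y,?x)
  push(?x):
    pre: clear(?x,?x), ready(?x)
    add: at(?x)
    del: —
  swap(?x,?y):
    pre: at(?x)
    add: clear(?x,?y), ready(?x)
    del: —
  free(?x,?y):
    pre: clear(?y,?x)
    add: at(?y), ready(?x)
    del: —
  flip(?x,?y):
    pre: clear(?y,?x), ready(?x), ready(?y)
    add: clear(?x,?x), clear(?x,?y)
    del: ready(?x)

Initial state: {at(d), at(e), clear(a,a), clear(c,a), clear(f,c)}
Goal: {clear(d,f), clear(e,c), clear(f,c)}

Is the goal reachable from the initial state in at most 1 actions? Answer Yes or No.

No

1. swap(d,f)  →  {at(d), at(e), clear(a,a), clear(c,a), clear(d,f), clear(f,c), ready(d)}
2. swap(e,c)  →  {at(d), at(e), clear(a,a), clear(c,a), clear(d,f), clear(e,c), clear(f,c), ready(d), ready(e)}
optimal plan length = 2; 2 > 1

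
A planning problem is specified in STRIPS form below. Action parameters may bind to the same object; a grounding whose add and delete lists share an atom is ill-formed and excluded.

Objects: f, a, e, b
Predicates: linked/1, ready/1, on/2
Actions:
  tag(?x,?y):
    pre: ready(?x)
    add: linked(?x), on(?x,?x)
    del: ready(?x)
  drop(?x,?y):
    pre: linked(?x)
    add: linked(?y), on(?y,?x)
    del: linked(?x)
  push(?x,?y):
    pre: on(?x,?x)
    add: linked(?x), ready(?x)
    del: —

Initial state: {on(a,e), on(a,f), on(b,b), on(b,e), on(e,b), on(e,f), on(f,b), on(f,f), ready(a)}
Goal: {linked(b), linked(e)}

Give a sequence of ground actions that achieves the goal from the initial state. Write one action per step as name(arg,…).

1. tag(a,f)  →  {linked(a), on(a,a), on(a,e), on(a,f), on(b,b), on(b,e), on(e,b), on(e,f), on(f,b), on(f,f)}
2. drop(a,e)  →  {linked(e), on(a,a), on(a,e), on(a,f), on(b,b), on(b,e), on(e,a), on(e,b), on(e,f), on(f,b), on(f,f)}
3. push(b,f)  →  {linked(b), linked(e), on(a,a), on(a,e), on(a,f), on(b,b), on(b,e), on(e,a), on(e,b), on(e,f), on(f,b), on(f,f), ready(b)}

tag(a,f); drop(a,e); push(b,f)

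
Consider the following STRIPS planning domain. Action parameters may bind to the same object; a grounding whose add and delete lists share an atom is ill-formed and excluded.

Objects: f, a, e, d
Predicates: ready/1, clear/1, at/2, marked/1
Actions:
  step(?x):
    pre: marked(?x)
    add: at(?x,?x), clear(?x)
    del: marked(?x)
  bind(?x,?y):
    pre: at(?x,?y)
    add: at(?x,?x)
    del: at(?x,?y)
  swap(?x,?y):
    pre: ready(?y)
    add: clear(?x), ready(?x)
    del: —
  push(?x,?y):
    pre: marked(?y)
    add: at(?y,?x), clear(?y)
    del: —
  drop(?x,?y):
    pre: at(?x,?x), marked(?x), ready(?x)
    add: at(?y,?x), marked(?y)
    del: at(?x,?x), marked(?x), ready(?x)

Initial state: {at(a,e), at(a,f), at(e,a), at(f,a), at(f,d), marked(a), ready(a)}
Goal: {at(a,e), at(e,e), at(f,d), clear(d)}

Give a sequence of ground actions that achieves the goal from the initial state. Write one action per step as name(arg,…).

1. bind(e,a)  →  {at(a,e), at(a,f), at(e,e), at(f,a), at(f,d), marked(a), ready(a)}
2. swap(d,a)  →  {at(a,e), at(a,f), at(e,e), at(f,a), at(f,d), clear(d), marked(a), ready(a), ready(d)}

bind(e,a); swap(d,a)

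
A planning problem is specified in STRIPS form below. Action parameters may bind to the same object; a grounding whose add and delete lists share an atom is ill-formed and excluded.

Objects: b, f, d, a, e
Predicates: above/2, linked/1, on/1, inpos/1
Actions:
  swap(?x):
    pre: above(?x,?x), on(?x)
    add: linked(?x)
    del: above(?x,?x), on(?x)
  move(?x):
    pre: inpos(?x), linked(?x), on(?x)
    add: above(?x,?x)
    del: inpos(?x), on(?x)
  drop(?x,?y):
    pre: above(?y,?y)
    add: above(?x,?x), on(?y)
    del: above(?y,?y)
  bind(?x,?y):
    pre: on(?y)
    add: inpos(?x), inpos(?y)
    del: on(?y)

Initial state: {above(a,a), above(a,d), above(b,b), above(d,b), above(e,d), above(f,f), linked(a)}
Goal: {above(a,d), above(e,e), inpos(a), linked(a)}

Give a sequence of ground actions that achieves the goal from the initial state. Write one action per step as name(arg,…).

1. drop(e,b)  →  {above(a,a), above(a,d), above(d,b), above(e,d), above(e,e), above(f,f), linked(a), on(b)}
2. bind(a,b)  →  {above(a,a), above(a,d), above(d,b), above(e,d), above(e,e), above(f,f), inpos(a), inpos(b), linked(a)}

drop(e,b); bind(a,b)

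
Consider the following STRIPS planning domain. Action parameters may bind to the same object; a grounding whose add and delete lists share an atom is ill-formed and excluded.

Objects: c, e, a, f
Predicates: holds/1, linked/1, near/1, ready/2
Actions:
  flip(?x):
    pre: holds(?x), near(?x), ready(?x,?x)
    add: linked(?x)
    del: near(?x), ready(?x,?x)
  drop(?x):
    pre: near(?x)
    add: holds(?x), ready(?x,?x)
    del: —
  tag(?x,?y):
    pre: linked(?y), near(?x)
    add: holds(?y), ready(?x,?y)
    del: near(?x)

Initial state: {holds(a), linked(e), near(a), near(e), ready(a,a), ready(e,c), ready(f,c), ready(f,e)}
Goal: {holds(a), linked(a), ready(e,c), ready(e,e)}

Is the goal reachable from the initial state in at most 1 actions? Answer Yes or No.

No

1. flip(a)  →  {holds(a), linked(a), linked(e), near(e), ready(e,c), ready(f,c), ready(f,e)}
2. drop(e)  →  {holds(a), holds(e), linked(a), linked(e), near(e), ready(e,c), ready(e,e), ready(f,c), ready(f,e)}
optimal plan length = 2; 2 > 1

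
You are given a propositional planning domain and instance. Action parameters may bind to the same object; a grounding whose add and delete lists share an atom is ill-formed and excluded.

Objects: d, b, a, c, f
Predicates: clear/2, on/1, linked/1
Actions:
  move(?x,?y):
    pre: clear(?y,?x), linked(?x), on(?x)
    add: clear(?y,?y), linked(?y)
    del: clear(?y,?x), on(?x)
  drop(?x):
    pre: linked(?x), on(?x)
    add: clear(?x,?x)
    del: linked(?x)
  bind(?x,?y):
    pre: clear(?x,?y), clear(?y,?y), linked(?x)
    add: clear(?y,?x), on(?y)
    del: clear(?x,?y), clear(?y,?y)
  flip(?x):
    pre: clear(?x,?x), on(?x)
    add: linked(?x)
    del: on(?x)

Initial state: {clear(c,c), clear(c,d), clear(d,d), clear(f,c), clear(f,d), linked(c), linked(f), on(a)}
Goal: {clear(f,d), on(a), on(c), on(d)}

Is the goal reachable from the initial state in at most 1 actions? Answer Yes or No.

1. bind(c,d)  →  {clear(c,c), clear(d,c), clear(f,c), clear(f,d), linked(c), linked(f), on(a), on(d)}
2. bind(f,c)  →  {clear(c,f), clear(d,c), clear(f,d), linked(c), linked(f), on(a), on(c), on(d)}
optimal plan length = 2; 2 > 1

No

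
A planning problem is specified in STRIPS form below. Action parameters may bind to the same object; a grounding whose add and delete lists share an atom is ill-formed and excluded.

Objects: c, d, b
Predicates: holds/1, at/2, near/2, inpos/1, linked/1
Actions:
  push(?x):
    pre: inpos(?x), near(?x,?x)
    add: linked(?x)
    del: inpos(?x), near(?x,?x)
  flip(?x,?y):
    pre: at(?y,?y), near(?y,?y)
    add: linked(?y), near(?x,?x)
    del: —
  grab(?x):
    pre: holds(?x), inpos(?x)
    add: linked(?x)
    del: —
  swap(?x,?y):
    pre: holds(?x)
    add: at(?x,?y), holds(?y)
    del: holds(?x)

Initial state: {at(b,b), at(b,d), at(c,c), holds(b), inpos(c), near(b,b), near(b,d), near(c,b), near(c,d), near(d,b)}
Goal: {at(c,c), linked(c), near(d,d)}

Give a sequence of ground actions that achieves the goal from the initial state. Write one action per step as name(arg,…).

1. flip(c,b)  →  {at(b,b), at(b,d), at(c,c), holds(b), inpos(c), linked(b), near(b,b), near(b,d), near(c,b), near(c,c), near(c,d), near(d,b)}
2. flip(d,c)  →  {at(b,b), at(b,d), at(c,c), holds(b), inpos(c), linked(b), linked(c), near(b,b), near(b,d), near(c,b), near(c,c), near(c,d), near(d,b), near(d,d)}

flip(c,b); flip(d,c)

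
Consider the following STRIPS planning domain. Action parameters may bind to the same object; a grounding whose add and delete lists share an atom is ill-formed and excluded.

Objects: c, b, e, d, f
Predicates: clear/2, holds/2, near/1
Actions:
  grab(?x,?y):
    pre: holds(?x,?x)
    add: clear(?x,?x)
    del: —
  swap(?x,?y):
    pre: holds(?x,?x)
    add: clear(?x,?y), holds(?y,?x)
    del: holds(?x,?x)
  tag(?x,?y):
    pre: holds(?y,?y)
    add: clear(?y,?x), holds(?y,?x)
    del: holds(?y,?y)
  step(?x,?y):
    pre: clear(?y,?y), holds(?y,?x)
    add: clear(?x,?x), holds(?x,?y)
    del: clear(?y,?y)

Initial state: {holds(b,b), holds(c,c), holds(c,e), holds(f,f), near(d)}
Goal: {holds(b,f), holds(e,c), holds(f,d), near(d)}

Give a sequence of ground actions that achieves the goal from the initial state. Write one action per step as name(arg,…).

1. swap(c,e)  →  {clear(c,e), holds(b,b), holds(c,e), holds(e,c), holds(f,f), near(d)}
2. tag(d,f)  →  {clear(c,e), clear(f,d), holds(b,b), holds(c,e), holds(e,c), holds(f,d), near(d)}
3. tag(f,b)  →  {clear(b,f), clear(c,e), clear(f,d), holds(b,f), holds(c,e), holds(e,c), holds(f,d), near(d)}

swap(c,e); tag(d,f); tag(f,b)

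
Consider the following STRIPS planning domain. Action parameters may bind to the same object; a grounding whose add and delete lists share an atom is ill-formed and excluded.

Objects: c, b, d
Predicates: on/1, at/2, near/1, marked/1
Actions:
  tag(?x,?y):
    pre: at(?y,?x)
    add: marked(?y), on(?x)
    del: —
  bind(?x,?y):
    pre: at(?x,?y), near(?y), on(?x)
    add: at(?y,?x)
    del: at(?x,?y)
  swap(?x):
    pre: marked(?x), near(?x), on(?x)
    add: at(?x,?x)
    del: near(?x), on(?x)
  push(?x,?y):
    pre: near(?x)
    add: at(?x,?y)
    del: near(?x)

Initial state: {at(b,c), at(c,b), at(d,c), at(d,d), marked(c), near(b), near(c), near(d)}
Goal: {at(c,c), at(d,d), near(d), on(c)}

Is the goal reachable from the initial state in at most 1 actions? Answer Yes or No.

No

1. tag(c,b)  →  {at(b,c), at(c,b), at(d,c), at(d,d), marked(b), marked(c), near(b), near(c), near(d), on(c)}
2. push(c,c)  →  {at(b,c), at(c,b), at(c,c), at(d,c), at(d,d), marked(b), marked(c), near(b), near(d), on(c)}
optimal plan length = 2; 2 > 1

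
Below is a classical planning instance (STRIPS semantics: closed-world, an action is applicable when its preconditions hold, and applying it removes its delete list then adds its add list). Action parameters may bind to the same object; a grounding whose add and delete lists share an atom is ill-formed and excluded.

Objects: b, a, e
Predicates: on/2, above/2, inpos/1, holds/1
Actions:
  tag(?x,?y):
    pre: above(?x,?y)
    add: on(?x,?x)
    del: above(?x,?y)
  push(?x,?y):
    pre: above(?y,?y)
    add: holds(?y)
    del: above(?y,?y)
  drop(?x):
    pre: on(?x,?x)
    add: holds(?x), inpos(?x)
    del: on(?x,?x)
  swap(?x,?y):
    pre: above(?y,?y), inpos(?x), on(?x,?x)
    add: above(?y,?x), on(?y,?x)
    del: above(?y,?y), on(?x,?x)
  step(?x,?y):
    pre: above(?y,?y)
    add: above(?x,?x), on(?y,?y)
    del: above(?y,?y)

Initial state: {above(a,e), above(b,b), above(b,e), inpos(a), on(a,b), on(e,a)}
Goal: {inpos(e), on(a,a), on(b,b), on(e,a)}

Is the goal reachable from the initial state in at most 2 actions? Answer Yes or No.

1. tag(a,e)  →  {above(b,b), above(b,e), inpos(a), on(a,a), on(a,b), on(e,a)}
2. step(e,b)  →  {above(b,e), above(e,e), inpos(a), on(a,a), on(a,b), on(b,b), on(e,a)}
3. tag(e,e)  →  {above(b,e), inpos(a), on(a,a), on(a,b), on(b,b), on(e,a), on(e,e)}
4. drop(e)  →  {above(b,e), holds(e), inpos(a), inpos(e), on(a,a), on(a,b), on(b,b), on(e,a)}
optimal plan length = 4; 4 > 2

No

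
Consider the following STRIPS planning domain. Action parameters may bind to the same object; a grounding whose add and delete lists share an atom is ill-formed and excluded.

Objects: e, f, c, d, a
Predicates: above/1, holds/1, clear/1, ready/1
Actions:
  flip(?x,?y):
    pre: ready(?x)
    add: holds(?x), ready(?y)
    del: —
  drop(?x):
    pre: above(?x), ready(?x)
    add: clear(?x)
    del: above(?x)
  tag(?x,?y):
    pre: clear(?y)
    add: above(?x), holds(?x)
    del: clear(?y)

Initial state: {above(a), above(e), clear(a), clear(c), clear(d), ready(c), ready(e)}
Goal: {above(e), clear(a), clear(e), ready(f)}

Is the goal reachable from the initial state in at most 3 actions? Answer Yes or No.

1. flip(e,f)  →  {above(a), above(e), clear(a), clear(c), clear(d), holds(e), ready(c), ready(e), ready(f)}
2. drop(e)  →  {above(a), clear(a), clear(c), clear(d), clear(e), holds(e), ready(c), ready(e), ready(f)}
3. tag(e,c)  →  {above(a), above(e), clear(a), clear(d), clear(e), holds(e), ready(c), ready(e), ready(f)}
optimal plan length = 3; 3 ≤ 3

Yes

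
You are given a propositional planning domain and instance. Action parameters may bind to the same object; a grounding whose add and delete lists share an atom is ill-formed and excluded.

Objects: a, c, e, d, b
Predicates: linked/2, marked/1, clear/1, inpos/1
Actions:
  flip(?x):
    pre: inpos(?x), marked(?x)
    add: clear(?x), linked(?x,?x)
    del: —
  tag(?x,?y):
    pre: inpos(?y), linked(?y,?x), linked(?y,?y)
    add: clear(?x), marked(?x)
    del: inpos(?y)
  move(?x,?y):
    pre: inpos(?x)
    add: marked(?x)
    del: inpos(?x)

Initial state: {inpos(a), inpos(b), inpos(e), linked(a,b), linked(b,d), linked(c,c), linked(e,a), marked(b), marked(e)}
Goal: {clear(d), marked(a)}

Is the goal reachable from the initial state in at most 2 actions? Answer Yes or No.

1. flip(b)  →  {clear(b), inpos(a), inpos(b), inpos(e), linked(a,b), linked(b,b), linked(b,d), linked(c,c), linked(e,a), marked(b), marked(e)}
2. tag(d,b)  →  {clear(b), clear(d), inpos(a), inpos(e), linked(a,b), linked(b,b), linked(b,d), linked(c,c), linked(e,a), marked(b), marked(d), marked(e)}
3. move(a,a)  →  {clear(b), clear(d), inpos(e), linked(a,b), linked(b,b), linked(b,d), linked(c,c), linked(e,a), marked(a), marked(b), marked(d), marked(e)}
optimal plan length = 3; 3 > 2

No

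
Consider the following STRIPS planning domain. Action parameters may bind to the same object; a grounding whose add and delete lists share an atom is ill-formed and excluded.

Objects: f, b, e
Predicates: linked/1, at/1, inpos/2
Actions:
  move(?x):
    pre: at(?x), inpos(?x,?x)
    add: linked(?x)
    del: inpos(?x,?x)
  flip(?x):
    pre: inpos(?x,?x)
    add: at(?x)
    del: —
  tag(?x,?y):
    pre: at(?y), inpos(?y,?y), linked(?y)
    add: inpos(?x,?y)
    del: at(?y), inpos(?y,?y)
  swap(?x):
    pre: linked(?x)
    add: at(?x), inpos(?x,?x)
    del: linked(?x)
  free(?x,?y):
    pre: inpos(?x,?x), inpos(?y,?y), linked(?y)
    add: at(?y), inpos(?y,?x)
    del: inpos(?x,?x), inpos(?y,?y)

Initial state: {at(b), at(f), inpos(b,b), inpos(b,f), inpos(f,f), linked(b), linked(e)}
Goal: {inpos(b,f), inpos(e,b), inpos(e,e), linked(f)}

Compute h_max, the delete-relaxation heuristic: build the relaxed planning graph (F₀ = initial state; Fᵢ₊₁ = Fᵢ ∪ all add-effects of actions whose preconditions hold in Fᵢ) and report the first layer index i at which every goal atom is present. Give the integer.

1

F0 = init (7 atoms)
F1 = F0 ∪ {at(e), inpos(e,b), inpos(e,e), inpos(f,b), linked(f)}  (12 atoms)
goal ⊆ F1  ⇒  h_max = 1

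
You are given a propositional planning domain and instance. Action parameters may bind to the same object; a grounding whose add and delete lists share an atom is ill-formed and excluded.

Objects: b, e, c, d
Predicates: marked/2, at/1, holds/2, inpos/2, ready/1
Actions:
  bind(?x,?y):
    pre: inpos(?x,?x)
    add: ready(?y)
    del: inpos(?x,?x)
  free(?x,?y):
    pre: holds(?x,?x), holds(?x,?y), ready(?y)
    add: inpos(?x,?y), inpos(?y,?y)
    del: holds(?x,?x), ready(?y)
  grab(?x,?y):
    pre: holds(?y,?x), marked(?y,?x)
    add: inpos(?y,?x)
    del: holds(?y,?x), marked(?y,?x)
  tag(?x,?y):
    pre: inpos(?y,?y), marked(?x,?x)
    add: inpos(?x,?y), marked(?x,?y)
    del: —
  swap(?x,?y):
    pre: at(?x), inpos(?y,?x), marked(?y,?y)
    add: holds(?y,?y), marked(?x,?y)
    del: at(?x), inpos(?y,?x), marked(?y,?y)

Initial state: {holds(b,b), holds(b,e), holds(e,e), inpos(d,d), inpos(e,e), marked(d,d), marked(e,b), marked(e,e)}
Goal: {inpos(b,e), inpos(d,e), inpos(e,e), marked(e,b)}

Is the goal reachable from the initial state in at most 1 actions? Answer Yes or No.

No

1. bind(e,e)  →  {holds(b,b), holds(b,e), holds(e,e), inpos(d,d), marked(d,d), marked(e,b), marked(e,e), ready(e)}
2. free(b,e)  →  {holds(b,e), holds(e,e), inpos(b,e), inpos(d,d), inpos(e,e), marked(d,d), marked(e,b), marked(e,e)}
3. tag(d,e)  →  {holds(b,e), holds(e,e), inpos(b,e), inpos(d,d), inpos(d,e), inpos(e,e), marked(d,d), marked(d,e), marked(e,b), marked(e,e)}
optimal plan length = 3; 3 > 1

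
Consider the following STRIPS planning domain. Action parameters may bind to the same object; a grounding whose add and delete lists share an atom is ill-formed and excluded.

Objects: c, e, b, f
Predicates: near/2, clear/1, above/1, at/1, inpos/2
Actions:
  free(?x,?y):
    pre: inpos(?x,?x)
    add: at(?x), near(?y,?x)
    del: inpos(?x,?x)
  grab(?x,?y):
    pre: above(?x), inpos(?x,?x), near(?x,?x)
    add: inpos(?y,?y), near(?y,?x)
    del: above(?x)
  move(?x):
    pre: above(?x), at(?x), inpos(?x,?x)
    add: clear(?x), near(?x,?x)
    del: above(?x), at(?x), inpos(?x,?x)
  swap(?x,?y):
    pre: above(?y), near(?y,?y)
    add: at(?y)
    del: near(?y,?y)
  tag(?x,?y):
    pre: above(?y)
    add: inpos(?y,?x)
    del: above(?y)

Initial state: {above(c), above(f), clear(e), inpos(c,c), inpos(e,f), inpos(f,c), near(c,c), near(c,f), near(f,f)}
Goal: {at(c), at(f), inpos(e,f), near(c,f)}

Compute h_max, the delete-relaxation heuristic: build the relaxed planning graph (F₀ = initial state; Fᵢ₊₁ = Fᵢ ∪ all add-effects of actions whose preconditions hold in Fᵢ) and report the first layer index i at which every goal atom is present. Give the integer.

1

F0 = init (9 atoms)
F1 = F0 ∪ {at(c), at(f), inpos(b,b), inpos(c,b), inpos(c,e), inpos(c,f), inpos(e,e), inpos(f,b), inpos(f,e), inpos(f,f), near(b,c), near(e,c), near(f,c)}  (22 atoms)
goal ⊆ F1  ⇒  h_max = 1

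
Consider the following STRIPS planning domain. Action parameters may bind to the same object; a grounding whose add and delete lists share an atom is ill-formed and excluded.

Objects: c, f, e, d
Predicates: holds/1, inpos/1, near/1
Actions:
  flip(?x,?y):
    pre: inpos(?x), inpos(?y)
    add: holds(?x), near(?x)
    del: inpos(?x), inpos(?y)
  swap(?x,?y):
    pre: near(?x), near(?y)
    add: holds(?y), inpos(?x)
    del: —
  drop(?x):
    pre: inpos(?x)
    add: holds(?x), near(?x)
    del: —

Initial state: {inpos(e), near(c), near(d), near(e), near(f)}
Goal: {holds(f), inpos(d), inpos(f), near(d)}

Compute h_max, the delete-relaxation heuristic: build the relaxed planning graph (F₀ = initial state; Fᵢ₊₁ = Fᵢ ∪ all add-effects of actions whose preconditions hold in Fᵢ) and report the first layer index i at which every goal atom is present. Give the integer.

F0 = init (5 atoms)
F1 = F0 ∪ {holds(c), holds(d), holds(e), holds(f), inpos(c), inpos(d), inpos(f)}  (12 atoms)
goal ⊆ F1  ⇒  h_max = 1

1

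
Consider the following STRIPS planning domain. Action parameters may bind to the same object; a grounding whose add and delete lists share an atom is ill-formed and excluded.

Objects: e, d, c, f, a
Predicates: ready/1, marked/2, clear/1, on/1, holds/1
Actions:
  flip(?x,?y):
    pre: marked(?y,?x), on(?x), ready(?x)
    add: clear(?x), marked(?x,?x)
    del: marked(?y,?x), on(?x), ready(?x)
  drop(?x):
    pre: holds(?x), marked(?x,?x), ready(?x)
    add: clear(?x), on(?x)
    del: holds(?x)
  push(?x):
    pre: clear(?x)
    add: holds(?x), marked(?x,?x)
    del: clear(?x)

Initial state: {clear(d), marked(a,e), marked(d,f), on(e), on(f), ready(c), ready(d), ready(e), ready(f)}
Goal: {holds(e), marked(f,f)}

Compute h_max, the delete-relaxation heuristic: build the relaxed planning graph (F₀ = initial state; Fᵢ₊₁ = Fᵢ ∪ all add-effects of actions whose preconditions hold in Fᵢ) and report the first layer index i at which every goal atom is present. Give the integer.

F0 = init (9 atoms)
F1 = F0 ∪ {clear(e), clear(f), holds(d), marked(d,d), marked(e,e), marked(f,f)}  (15 atoms)
F2 = F1 ∪ {holds(e), holds(f), on(d)}  (18 atoms)
goal ⊆ F2  ⇒  h_max = 2

2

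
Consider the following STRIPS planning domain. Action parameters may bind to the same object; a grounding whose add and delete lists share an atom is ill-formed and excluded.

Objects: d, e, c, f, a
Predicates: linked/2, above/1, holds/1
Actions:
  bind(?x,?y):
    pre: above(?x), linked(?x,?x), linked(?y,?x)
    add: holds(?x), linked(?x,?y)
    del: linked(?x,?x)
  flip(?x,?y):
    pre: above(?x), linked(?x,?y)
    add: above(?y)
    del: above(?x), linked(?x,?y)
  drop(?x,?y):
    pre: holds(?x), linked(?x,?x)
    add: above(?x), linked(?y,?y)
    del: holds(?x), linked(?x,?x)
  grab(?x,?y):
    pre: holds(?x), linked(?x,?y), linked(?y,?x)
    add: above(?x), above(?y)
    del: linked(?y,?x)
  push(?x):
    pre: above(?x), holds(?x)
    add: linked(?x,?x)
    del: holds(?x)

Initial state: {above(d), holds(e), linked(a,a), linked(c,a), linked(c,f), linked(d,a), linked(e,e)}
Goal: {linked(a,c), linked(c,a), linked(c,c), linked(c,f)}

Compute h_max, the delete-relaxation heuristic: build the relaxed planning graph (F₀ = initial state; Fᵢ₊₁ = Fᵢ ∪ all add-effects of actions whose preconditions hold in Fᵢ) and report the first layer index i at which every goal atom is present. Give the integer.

2

F0 = init (7 atoms)
F1 = F0 ∪ {above(a), above(e), linked(c,c), linked(d,d), linked(f,f)}  (12 atoms)
F2 = F1 ∪ {holds(a), linked(a,c), linked(a,d)}  (15 atoms)
goal ⊆ F2  ⇒  h_max = 2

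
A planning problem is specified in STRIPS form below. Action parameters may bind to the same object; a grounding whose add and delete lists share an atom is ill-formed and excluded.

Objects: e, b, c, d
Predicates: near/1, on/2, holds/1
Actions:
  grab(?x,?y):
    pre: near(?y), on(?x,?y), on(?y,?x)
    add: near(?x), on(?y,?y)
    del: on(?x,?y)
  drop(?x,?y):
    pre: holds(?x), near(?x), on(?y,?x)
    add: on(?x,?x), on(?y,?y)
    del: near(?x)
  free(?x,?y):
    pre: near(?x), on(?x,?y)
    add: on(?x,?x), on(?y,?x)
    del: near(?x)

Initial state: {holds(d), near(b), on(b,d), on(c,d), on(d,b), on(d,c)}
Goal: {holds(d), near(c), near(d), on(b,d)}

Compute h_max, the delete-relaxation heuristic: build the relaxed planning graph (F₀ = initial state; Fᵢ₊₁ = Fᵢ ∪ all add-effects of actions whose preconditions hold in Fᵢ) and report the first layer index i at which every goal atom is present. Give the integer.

F0 = init (6 atoms)
F1 = F0 ∪ {near(d), on(b,b)}  (8 atoms)
F2 = F1 ∪ {near(c), on(c,c), on(d,d)}  (11 atoms)
goal ⊆ F2  ⇒  h_max = 2

2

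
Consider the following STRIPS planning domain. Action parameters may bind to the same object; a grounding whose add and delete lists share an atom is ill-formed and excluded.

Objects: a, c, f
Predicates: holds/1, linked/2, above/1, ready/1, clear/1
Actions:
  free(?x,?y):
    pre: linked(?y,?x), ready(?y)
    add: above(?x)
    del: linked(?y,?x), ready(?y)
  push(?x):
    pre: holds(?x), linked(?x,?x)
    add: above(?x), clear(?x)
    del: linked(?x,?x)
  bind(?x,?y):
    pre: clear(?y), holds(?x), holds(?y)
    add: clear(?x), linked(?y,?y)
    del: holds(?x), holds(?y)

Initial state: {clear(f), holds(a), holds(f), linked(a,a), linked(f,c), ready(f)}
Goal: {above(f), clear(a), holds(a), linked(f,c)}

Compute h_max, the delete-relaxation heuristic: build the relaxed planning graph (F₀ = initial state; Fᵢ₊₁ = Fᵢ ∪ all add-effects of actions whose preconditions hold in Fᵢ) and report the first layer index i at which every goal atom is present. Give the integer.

2

F0 = init (6 atoms)
F1 = F0 ∪ {above(a), above(c), clear(a), linked(f,f)}  (10 atoms)
F2 = F1 ∪ {above(f)}  (11 atoms)
goal ⊆ F2  ⇒  h_max = 2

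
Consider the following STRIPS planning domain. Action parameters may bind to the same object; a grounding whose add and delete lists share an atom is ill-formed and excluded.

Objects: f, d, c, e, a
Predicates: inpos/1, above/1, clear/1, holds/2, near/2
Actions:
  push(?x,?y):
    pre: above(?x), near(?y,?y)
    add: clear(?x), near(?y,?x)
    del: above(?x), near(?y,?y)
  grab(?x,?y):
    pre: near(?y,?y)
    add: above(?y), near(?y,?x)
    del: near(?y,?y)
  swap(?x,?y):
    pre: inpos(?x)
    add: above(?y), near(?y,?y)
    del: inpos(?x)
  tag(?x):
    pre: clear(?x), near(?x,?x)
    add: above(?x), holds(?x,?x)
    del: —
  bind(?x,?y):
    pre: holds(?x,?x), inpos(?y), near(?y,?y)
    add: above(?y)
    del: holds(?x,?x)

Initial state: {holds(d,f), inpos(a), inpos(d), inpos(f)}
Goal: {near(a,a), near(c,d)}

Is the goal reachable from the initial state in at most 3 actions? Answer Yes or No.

1. swap(f,c)  →  {above(c), holds(d,f), inpos(a), inpos(d), near(c,c)}
2. grab(d,c)  →  {above(c), holds(d,f), inpos(a), inpos(d), near(c,d)}
3. swap(d,a)  →  {above(a), above(c), holds(d,f), inpos(a), near(a,a), near(c,d)}
optimal plan length = 3; 3 ≤ 3

Yes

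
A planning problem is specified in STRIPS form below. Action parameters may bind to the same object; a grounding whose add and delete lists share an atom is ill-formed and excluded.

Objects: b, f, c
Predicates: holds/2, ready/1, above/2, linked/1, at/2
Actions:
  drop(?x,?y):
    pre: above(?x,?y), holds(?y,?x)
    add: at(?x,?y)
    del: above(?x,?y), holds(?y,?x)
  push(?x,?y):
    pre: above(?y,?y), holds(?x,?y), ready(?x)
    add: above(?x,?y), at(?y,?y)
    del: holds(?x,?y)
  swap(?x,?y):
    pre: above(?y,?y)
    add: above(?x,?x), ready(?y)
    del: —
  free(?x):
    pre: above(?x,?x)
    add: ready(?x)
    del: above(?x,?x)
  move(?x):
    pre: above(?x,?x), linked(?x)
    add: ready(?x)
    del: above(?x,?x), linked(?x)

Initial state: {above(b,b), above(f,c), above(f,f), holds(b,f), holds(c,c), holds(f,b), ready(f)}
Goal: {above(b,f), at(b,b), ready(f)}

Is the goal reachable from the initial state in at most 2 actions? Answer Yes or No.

1. push(f,b)  →  {above(b,b), above(f,b), above(f,c), above(f,f), at(b,b), holds(b,f), holds(c,c), ready(f)}
2. swap(b,b)  →  {above(b,b), above(f,b), above(f,c), above(f,f), at(b,b), holds(b,f), holds(c,c), ready(b), ready(f)}
3. push(b,f)  →  {above(b,b), above(b,f), above(f,b), above(f,c), above(f,f), at(b,b), at(f,f), holds(c,c), ready(b), ready(f)}
optimal plan length = 3; 3 > 2

No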